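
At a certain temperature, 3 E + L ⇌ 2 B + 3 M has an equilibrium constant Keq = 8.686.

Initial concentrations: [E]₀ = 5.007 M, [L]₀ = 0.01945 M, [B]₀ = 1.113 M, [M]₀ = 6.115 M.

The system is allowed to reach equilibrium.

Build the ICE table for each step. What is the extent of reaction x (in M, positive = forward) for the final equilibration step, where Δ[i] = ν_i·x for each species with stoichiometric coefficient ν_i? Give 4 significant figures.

Q₀ = 116 vs Keq = 8.686 ⇒ Q>K, reverse
Step 1:
                   E          L          B          M
  I            5.007    0.01945      1.113      6.115
  C           0.3104     0.1035     -0.207    -0.3104
  E            5.317     0.1229      0.906      5.805
  solve Keq expr → x = -0.1035; check Q = 8.686

x = -0.1035 M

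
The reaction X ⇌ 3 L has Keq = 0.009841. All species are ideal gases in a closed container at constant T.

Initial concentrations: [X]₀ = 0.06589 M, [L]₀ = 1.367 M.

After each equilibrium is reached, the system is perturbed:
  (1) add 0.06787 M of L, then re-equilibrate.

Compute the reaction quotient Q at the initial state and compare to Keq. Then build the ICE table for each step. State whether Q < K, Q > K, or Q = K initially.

Q₀ = 38.77 vs Keq = 0.009841 ⇒ Q>K, reverse
Step 1:
                   X          L
  init       0.06589      1.367
  Δ           0.4003     -1.201
  eq          0.4662     0.1662
  solve Keq expr → x = -0.4003; check Q = 0.009841
Then add 0.06787 M of L.
Step 2:
                   X          L
  init        0.4662      0.234
  Δ          0.02177   -0.06532
  eq          0.4879     0.1687
  solve Keq expr → x = -0.02177; check Q = 0.009841

Q₀ = 38.77; Q > K (proceeds reverse)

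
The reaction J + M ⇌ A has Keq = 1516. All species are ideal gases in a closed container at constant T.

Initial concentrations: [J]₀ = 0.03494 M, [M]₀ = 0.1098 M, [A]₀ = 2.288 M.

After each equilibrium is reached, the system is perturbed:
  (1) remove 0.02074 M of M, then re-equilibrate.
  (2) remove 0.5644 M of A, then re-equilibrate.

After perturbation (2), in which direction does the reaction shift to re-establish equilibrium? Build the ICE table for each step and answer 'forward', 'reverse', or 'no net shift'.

Q₀ = 596.4 vs Keq = 1516 ⇒ Q<K, forward
Step 1:
                   J          M          A
  init       0.03494     0.1098      2.288
  Δ         -0.01831   -0.01831    0.01831
  eq         0.01663    0.09149      2.306
  solve Keq expr → x = 0.01831; check Q = 1516
Then remove 0.02074 M of M.
Step 2:
                   J          M          A
  init       0.01663    0.07075      2.306
  Δ         0.003757   0.003757  -0.003757
  eq         0.02039    0.07451      2.303
  solve Keq expr → x = -0.003757; check Q = 1516
Then remove 0.5644 M of A.
Step 3:
                   J          M          A
  init       0.02039    0.07451      1.738
  Δ         -0.00407   -0.00407    0.00407
  eq         0.01632    0.07044      1.742
  solve Keq expr → x = 0.00407; check Q = 1516

Direction: forward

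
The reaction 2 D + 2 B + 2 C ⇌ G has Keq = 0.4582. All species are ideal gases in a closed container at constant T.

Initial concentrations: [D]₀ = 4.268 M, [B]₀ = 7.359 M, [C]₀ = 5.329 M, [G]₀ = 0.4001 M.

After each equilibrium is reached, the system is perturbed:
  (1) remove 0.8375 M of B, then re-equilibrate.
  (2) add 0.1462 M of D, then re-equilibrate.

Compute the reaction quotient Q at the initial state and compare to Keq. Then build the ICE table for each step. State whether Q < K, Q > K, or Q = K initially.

Q₀ = 1.4282e-05; Q < K (proceeds forward)

Q₀ = 1.4282e-05 vs Keq = 0.4582 ⇒ Q<K, forward
Step 1:
                   D          B          C          G
  I            4.268      7.359      5.329     0.4001
  C           -3.839     -3.839     -3.839       1.92
  E            0.429       3.52       1.49       2.32
  solve Keq expr → x = 1.92; check Q = 0.4582
Then remove 0.8375 M of B.
Step 2:
                   D          B          C          G
  I            0.429      2.682       1.49       2.32
  C          0.08337    0.08337    0.08337   -0.04169
  E           0.5124      2.766      1.573      2.278
  solve Keq expr → x = -0.04169; check Q = 0.4582
Then add 0.1462 M of D.
Step 3:
                   D          B          C          G
  I           0.6586      2.766      1.573      2.278
  C         -0.09079   -0.09079   -0.09079     0.0454
  E           0.5678      2.675      1.483      2.323
  solve Keq expr → x = 0.0454; check Q = 0.4582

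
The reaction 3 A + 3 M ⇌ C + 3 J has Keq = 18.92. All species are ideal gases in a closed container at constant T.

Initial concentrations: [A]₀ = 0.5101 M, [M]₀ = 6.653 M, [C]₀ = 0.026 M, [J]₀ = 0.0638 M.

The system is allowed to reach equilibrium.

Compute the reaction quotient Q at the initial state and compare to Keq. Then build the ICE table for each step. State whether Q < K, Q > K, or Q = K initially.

Q₀ = 1.7275e-07; Q < K (proceeds forward)

Q₀ = 1.7275e-07 vs Keq = 18.92 ⇒ Q<K, forward
Step 1:
                    A           M           C           J
  Initial      0.5101       6.653       0.026      0.0638
  Change      -0.4907     -0.4907      0.1636      0.4907
  Equil        0.0194       6.162      0.1896      0.5545
  solve Keq expr → x = 0.1636; check Q = 18.92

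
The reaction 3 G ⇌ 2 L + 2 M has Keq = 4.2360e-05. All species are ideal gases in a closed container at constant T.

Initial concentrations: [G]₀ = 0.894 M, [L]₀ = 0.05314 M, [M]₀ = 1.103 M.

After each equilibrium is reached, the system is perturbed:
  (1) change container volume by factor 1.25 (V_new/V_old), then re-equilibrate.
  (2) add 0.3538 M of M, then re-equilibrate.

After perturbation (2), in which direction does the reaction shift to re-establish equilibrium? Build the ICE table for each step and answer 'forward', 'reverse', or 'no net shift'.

Q₀ = 0.004808 vs Keq = 4.2360e-05 ⇒ Q>K, reverse
Step 1:
                    G           L           M
  Initial       0.894     0.05314       1.103
  Change      0.07094     -0.0473     -0.0473
  Equil        0.9649    0.005844       1.056
  solve Keq expr → x = -0.02365; check Q = 4.2360e-05
Then change container volume by factor 1.25 (V_new/V_old).
Step 2:
                    G           L           M
  Initial       0.772    0.004675      0.8446
  Change  -8.1036e-04  5.4024e-04  5.4024e-04
  Equil        0.7711    0.005215      0.8451
  solve Keq expr → x = 2.7012e-04; check Q = 4.2360e-05
Then add 0.3538 M of M.
Step 3:
                    G           L           M
  Initial      0.7711    0.005215       1.199
  Change     0.002277   -0.001518   -0.001518
  Equil        0.7734    0.003697       1.197
  solve Keq expr → x = -7.5903e-04; check Q = 4.2360e-05

Direction: reverse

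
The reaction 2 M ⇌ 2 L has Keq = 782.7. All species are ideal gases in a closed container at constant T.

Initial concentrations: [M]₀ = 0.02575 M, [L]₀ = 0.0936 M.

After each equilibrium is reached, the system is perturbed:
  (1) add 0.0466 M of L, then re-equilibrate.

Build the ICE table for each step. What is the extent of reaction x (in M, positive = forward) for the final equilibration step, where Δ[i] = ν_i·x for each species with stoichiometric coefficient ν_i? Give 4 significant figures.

x = -8.0409e-04 M

Q₀ = 13.21 vs Keq = 782.7 ⇒ Q<K, forward
Step 1:
                  M         L
  init      0.02575    0.0936
  Δ        -0.02163   0.02163
  eq       0.004119    0.1152
  solve Keq expr → x = 0.01082; check Q = 782.7
Then add 0.0466 M of L.
Step 2:
                  M         L
  init     0.004119    0.1618
  Δ        0.001608 -0.001608
  eq       0.005727    0.1602
  solve Keq expr → x = -8.0409e-04; check Q = 782.7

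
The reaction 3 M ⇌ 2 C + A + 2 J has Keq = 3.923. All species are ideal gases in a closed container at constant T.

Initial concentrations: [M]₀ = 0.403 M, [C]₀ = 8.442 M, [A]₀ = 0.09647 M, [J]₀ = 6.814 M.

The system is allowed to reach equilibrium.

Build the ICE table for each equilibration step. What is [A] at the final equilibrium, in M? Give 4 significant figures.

Q₀ = 4877 vs Keq = 3.923 ⇒ Q>K, reverse
Step 1:
                  M         C         A         J
  init        0.403     8.442   0.09647     6.814
  Δ          0.2881   -0.1921  -0.09604   -0.1921
  eq         0.6911      8.25 4.3390e-04     6.622
  solve Keq expr → x = -0.09604; check Q = 3.923

[A]_eq = 4.3390e-04 M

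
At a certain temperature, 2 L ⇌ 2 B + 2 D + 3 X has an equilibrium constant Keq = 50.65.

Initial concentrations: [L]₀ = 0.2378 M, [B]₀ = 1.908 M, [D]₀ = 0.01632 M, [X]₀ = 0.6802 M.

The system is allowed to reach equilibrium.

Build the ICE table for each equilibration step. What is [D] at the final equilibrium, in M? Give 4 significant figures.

Q₀ = 0.005396 vs Keq = 50.65 ⇒ Q<K, forward
Step 1:
                  L         B         D         X
  I          0.2378     1.908   0.01632    0.6802
  C         -0.1831    0.1831    0.1831    0.2747
  E         0.05468     2.091    0.1994    0.9549
  solve Keq expr → x = 0.09156; check Q = 50.65

[D]_eq = 0.1994 M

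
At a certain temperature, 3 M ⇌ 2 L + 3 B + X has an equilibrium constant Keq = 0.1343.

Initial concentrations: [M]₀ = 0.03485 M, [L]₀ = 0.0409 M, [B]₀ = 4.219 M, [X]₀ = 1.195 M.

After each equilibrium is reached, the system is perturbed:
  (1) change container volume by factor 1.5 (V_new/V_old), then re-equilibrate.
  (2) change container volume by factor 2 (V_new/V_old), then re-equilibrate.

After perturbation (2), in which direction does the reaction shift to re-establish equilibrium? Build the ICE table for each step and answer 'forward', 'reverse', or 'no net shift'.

Q₀ = 3547 vs Keq = 0.1343 ⇒ Q>K, reverse
Step 1:
                    M           L           B           X
  Initial     0.03485      0.0409       4.219       1.195
  Change      0.05961    -0.03974    -0.05961    -0.01987
  Equil       0.09446    0.001157       4.159       1.175
  solve Keq expr → x = -0.01987; check Q = 0.1343
Then change container volume by factor 1.5 (V_new/V_old).
Step 2:
                    M           L           B           X
  Initial     0.06298  7.7137e-04       2.773      0.7834
  Change  -9.2070e-04  6.1380e-04  9.2070e-04  3.0690e-04
  Equil       0.06206    0.001385       2.774      0.7837
  solve Keq expr → x = 3.0690e-04; check Q = 0.1343
Then change container volume by factor 2 (V_new/V_old).
Step 3:
                    M           L           B           X
  Initial     0.03103  6.9259e-04       1.387      0.3919
  Change     -0.00166    0.001107     0.00166  5.5337e-04
  Equil       0.02937    0.001799       1.389      0.3924
  solve Keq expr → x = 5.5337e-04; check Q = 0.1343

Direction: forward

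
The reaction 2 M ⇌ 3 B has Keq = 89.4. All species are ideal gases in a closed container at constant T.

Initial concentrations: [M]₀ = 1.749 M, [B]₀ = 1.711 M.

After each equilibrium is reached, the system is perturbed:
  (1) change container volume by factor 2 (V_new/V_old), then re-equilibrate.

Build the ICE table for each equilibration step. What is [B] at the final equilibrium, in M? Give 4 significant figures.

[B]_eq = 1.788 M

Q₀ = 1.637 vs Keq = 89.4 ⇒ Q<K, forward
Step 1:
                   M          B
  Initial      1.749      1.711
  Change      -1.098      1.647
  Equil       0.6509      3.358
  solve Keq expr → x = 0.5491; check Q = 89.4
Then change container volume by factor 2 (V_new/V_old).
Step 2:
                   M          B
  Initial     0.3254      1.679
  Change    -0.07258     0.1089
  Equil       0.2529      1.788
  solve Keq expr → x = 0.03629; check Q = 89.4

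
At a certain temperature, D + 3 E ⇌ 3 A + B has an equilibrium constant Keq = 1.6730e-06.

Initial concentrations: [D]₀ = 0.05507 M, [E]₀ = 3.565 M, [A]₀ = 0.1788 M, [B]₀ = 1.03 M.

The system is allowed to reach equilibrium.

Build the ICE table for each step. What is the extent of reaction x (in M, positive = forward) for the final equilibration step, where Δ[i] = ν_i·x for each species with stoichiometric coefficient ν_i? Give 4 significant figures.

Q₀ = 0.00236 vs Keq = 1.6730e-06 ⇒ Q>K, reverse
Step 1:
                  D         E         A         B
  I         0.05507     3.565    0.1788      1.03
  C         0.05254    0.1576   -0.1576  -0.05254
  E          0.1076     3.723   0.02118    0.9775
  solve Keq expr → x = -0.05254; check Q = 1.6730e-06

x = -0.05254 M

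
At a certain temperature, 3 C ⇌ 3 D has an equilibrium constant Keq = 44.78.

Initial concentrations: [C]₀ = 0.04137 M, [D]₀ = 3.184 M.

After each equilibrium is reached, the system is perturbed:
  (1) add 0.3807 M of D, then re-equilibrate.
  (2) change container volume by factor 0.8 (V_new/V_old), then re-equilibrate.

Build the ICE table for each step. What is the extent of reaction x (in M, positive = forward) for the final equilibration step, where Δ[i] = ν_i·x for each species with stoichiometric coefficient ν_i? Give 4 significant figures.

x = 0 M

Q₀ = 4.5589e+05 vs Keq = 44.78 ⇒ Q>K, reverse
Step 1:
                   C          D
  init       0.04137      3.184
  Δ           0.6673    -0.6673
  eq          0.7087      2.517
  solve Keq expr → x = -0.2224; check Q = 44.78
Then add 0.3807 M of D.
Step 2:
                   C          D
  init        0.7087      2.897
  Δ          0.08365   -0.08365
  eq          0.7924      2.814
  solve Keq expr → x = -0.02788; check Q = 44.78
Then change container volume by factor 0.8 (V_new/V_old).
Step 3:
                   C          D
  init        0.9904      3.517
  Δ                0          0
  eq          0.9904      3.517
  solve Keq expr → x = 0; check Q = 44.78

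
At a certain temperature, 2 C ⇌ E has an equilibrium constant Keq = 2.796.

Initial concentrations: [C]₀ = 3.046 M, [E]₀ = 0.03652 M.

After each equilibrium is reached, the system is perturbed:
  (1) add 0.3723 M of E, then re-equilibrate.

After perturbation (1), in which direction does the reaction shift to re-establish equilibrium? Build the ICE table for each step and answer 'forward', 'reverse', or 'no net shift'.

Q₀ = 0.003936 vs Keq = 2.796 ⇒ Q<K, forward
Step 1:
                  C         E
  I           3.046   0.03652
  C          -2.383     1.192
  E          0.6628     1.228
  solve Keq expr → x = 1.192; check Q = 2.796
Then add 0.3723 M of E.
Step 2:
                  C         E
  I          0.6628       1.6
  C         0.08384  -0.04192
  E          0.7466     1.559
  solve Keq expr → x = -0.04192; check Q = 2.796

Direction: reverse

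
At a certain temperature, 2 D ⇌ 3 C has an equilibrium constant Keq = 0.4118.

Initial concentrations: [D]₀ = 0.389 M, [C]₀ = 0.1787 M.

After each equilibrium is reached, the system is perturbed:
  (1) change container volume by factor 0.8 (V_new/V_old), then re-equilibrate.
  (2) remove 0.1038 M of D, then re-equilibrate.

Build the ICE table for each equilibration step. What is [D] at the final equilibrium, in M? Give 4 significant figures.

Q₀ = 0.03771 vs Keq = 0.4118 ⇒ Q<K, forward
Step 1:
                   D          C
  Initial      0.389     0.1787
  Change    -0.09845     0.1477
  Equil       0.2906     0.3264
  solve Keq expr → x = 0.04922; check Q = 0.4118
Then change container volume by factor 0.8 (V_new/V_old).
Step 2:
                   D          C
  Initial     0.3632      0.408
  Change     0.01335   -0.02002
  Equil       0.3765     0.3879
  solve Keq expr → x = -0.006674; check Q = 0.4118
Then remove 0.1038 M of D.
Step 3:
                   D          C
  Initial     0.2727     0.3879
  Change     0.03336   -0.05003
  Equil       0.3061     0.3379
  solve Keq expr → x = -0.01668; check Q = 0.4118

[D]_eq = 0.3061 M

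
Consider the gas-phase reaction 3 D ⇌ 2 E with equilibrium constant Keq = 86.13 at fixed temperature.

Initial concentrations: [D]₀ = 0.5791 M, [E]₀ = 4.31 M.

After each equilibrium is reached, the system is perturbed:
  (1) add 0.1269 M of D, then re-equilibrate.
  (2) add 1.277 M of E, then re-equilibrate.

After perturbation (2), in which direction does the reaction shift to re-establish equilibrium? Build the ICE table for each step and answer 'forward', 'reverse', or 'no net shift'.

Direction: reverse

Q₀ = 95.65 vs Keq = 86.13 ⇒ Q>K, reverse
Step 1:
                  D         E
  I          0.5791      4.31
  C          0.0194  -0.01293
  E          0.5985     4.297
  solve Keq expr → x = -0.006466; check Q = 86.13
Then add 0.1269 M of D.
Step 2:
                  D         E
  I          0.7254     4.297
  C         -0.1195   0.07968
  E          0.6059     4.377
  solve Keq expr → x = 0.03984; check Q = 86.13
Then add 1.277 M of E.
Step 3:
                  D         E
  I          0.6059     5.654
  C          0.1067  -0.07114
  E          0.7126     5.583
  solve Keq expr → x = -0.03557; check Q = 86.13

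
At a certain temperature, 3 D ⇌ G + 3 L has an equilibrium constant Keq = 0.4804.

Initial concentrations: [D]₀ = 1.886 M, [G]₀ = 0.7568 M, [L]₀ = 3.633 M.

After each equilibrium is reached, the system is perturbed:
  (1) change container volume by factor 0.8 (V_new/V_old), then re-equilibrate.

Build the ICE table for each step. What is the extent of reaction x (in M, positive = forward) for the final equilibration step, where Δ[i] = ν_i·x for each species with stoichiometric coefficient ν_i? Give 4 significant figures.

x = -0.032 M

Q₀ = 5.409 vs Keq = 0.4804 ⇒ Q>K, reverse
Step 1:
                    D           G           L
  I             1.886      0.7568       3.633
  C            0.8627     -0.2876     -0.8627
  E             2.749      0.4692        2.77
  solve Keq expr → x = -0.2876; check Q = 0.4804
Then change container volume by factor 0.8 (V_new/V_old).
Step 2:
                    D           G           L
  I             3.436      0.5865       3.463
  C           0.09601      -0.032    -0.09601
  E             3.532      0.5545       3.367
  solve Keq expr → x = -0.032; check Q = 0.4804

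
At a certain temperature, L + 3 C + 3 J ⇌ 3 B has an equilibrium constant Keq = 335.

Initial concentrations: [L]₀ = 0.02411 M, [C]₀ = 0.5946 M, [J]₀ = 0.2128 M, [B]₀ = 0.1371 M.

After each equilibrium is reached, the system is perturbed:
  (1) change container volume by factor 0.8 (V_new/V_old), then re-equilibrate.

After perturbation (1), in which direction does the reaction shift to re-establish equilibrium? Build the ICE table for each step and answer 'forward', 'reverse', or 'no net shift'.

Q₀ = 52.76 vs Keq = 335 ⇒ Q<K, forward
Step 1:
                    L           C           J           B
  I           0.02411      0.5946      0.2128      0.1371
  C          -0.01056    -0.03169    -0.03169     0.03169
  E           0.01355      0.5629      0.1811      0.1688
  solve Keq expr → x = 0.01056; check Q = 335
Then change container volume by factor 0.8 (V_new/V_old).
Step 2:
                    L           C           J           B
  I           0.01693      0.7036      0.2264       0.211
  C         -0.005367     -0.0161     -0.0161      0.0161
  E           0.01157      0.6875      0.2103      0.2271
  solve Keq expr → x = 0.005367; check Q = 335

Direction: forward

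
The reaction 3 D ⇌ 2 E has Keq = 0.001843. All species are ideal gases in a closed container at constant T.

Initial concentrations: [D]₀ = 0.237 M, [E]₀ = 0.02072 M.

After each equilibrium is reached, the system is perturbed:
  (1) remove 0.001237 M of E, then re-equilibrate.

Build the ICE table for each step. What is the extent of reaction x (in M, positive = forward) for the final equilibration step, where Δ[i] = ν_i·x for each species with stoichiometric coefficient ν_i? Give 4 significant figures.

x = 5.8954e-04 M

Q₀ = 0.03225 vs Keq = 0.001843 ⇒ Q>K, reverse
Step 1:
                  D         E
  Initial     0.237   0.02072
  Change    0.02256  -0.01504
  Equil      0.2596  0.005677
  solve Keq expr → x = -0.007521; check Q = 0.001843
Then remove 0.001237 M of E.
Step 2:
                  D         E
  Initial    0.2596   0.00444
  Change  -0.001769  0.001179
  Equil      0.2578  0.005619
  solve Keq expr → x = 5.8954e-04; check Q = 0.001843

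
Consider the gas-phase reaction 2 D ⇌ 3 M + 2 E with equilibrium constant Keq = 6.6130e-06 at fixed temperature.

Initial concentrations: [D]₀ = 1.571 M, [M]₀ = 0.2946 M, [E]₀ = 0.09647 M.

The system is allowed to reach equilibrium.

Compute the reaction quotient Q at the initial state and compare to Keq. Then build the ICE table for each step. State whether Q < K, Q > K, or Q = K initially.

Q₀ = 9.6412e-05; Q > K (proceeds reverse)

Q₀ = 9.6412e-05 vs Keq = 6.6130e-06 ⇒ Q>K, reverse
Step 1:
                   D          M          E
  init         1.571     0.2946    0.09647
  Δ          0.05409   -0.08114   -0.05409
  eq           1.625     0.2135    0.04238
  solve Keq expr → x = -0.02705; check Q = 6.6130e-06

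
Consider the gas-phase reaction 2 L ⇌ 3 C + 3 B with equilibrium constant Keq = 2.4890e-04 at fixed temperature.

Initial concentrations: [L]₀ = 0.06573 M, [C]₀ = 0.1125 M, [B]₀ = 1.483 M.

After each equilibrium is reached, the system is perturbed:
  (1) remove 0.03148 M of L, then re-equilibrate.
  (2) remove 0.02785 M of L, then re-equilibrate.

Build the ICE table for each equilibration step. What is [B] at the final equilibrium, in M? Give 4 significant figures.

[B]_eq = 1.379 M

Q₀ = 1.075 vs Keq = 2.4890e-04 ⇒ Q>K, reverse
Step 1:
                   L          C          B
  Initial    0.06573     0.1125      1.483
  Change      0.0671    -0.1007    -0.1007
  Equil       0.1328    0.01185      1.382
  solve Keq expr → x = -0.03355; check Q = 2.4890e-04
Then remove 0.03148 M of L.
Step 2:
                   L          C          B
  Initial     0.1014    0.01185      1.382
  Change     0.00124  -0.001861  -0.001861
  Equil       0.1026   0.009986       1.38
  solve Keq expr → x = -6.2023e-04; check Q = 2.4890e-04
Then remove 0.02785 M of L.
Step 3:
                   L          C          B
  Initial    0.07474   0.009986       1.38
  Change    0.001202  -0.001804  -0.001804
  Equil      0.07595   0.008182      1.379
  solve Keq expr → x = -6.0119e-04; check Q = 2.4890e-04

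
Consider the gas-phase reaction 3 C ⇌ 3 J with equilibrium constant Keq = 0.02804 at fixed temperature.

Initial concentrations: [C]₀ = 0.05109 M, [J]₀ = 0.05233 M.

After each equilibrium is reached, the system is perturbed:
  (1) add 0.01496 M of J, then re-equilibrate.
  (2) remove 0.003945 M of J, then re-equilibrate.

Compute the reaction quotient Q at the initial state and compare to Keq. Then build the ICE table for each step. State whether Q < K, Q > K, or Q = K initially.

Q₀ = 1.075; Q > K (proceeds reverse)

Q₀ = 1.075 vs Keq = 0.02804 ⇒ Q>K, reverse
Step 1:
                   C          J
  I          0.05109    0.05233
  C          0.02823   -0.02823
  E          0.07932     0.0241
  solve Keq expr → x = -0.009411; check Q = 0.02804
Then add 0.01496 M of J.
Step 2:
                   C          J
  I          0.07932    0.03906
  C          0.01147   -0.01147
  E           0.0908    0.02758
  solve Keq expr → x = -0.003825; check Q = 0.02804
Then remove 0.003945 M of J.
Step 3:
                   C          J
  I           0.0908    0.02364
  C        -0.003026   0.003026
  E          0.08777    0.02666
  solve Keq expr → x = 0.001009; check Q = 0.02804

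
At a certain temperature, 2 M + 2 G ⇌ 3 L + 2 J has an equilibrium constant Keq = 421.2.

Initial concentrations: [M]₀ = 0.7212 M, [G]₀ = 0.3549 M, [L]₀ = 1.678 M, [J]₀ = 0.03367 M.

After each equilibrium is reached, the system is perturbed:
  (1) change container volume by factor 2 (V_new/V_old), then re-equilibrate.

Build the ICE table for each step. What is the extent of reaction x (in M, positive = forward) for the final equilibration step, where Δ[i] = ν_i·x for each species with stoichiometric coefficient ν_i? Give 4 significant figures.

Q₀ = 0.08176 vs Keq = 421.2 ⇒ Q<K, forward
Step 1:
                    M           G           L           J
  I            0.7212      0.3549       1.678     0.03367
  C           -0.2616     -0.2616      0.3924      0.2616
  E            0.4596     0.09327        2.07      0.2953
  solve Keq expr → x = 0.1308; check Q = 421.2
Then change container volume by factor 2 (V_new/V_old).
Step 2:
                    M           G           L           J
  I            0.2298     0.04664       1.035      0.1476
  C         -0.009342   -0.009342     0.01401    0.009342
  E            0.2204     0.03729       1.049       0.157
  solve Keq expr → x = 0.004671; check Q = 421.2

x = 0.004671 M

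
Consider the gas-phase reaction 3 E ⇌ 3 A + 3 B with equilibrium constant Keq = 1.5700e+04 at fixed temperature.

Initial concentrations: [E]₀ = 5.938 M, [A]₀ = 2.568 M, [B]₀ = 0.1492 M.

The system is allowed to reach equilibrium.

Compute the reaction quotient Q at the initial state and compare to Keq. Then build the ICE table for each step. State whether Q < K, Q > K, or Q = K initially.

Q₀ = 2.6864e-04 vs Keq = 1.5700e+04 ⇒ Q<K, forward
Step 1:
                    E           A           B
  I             5.938       2.568      0.1492
  C            -4.585       4.585       4.585
  E             1.353       7.153       4.735
  solve Keq expr → x = 1.528; check Q = 1.5700e+04

Q₀ = 2.6864e-04; Q < K (proceeds forward)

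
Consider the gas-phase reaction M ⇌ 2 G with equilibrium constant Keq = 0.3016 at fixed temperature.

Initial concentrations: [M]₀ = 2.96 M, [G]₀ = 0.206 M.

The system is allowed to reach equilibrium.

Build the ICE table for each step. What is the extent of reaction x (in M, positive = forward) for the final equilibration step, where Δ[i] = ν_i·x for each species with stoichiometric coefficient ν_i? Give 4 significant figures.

Q₀ = 0.01434 vs Keq = 0.3016 ⇒ Q<K, forward
Step 1:
                    M           G
  init           2.96       0.206
  Δ           -0.3413      0.6827
  eq            2.619      0.8887
  solve Keq expr → x = 0.3413; check Q = 0.3016

x = 0.3413 M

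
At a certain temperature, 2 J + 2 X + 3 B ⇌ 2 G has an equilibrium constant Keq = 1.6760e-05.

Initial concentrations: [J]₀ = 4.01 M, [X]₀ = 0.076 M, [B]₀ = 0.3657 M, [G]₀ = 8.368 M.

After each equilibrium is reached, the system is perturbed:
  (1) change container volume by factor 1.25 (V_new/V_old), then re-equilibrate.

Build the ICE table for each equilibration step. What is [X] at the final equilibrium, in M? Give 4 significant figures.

Q₀ = 1.5415e+04 vs Keq = 1.6760e-05 ⇒ Q>K, reverse
Step 1:
                  J         X         B         G
  init         4.01     0.076    0.3657     8.368
  Δ           4.772     4.772     7.158    -4.772
  eq          8.782     4.848     7.523     3.596
  solve Keq expr → x = -2.386; check Q = 1.6760e-05
Then change container volume by factor 1.25 (V_new/V_old).
Step 2:
                  J         X         B         G
  init        7.025     3.878     6.019     2.877
  Δ          0.5007    0.5007     0.751   -0.5007
  eq          7.526     4.379      6.77     2.376
  solve Keq expr → x = -0.2503; check Q = 1.6760e-05

[X]_eq = 4.379 M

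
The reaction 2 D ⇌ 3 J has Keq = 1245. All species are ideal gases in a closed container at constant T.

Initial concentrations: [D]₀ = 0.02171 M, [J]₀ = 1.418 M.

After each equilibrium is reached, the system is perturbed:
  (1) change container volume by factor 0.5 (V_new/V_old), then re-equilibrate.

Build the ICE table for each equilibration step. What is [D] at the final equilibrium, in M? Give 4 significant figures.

Q₀ = 6049 vs Keq = 1245 ⇒ Q>K, reverse
Step 1:
                    D           J
  init        0.02171       1.418
  Δ           0.02431    -0.03647
  eq          0.04602       1.382
  solve Keq expr → x = -0.01216; check Q = 1245
Then change container volume by factor 0.5 (V_new/V_old).
Step 2:
                    D           J
  init        0.09204       2.763
  Δ           0.03449    -0.05173
  eq           0.1265       2.711
  solve Keq expr → x = -0.01724; check Q = 1245

[D]_eq = 0.1265 M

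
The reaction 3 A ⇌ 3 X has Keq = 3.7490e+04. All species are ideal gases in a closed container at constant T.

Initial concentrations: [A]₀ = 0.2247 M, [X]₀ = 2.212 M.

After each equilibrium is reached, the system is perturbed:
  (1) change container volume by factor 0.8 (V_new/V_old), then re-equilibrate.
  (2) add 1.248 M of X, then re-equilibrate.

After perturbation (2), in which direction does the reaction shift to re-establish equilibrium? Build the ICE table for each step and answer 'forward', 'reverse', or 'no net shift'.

Direction: reverse

Q₀ = 954 vs Keq = 3.7490e+04 ⇒ Q<K, forward
Step 1:
                    A           X
  Initial      0.2247       2.212
  Change       -0.154       0.154
  Equil       0.07069       2.366
  solve Keq expr → x = 0.05134; check Q = 3.7490e+04
Then change container volume by factor 0.8 (V_new/V_old).
Step 2:
                    A           X
  Initial     0.08837       2.958
  Change            0           0
  Equil       0.08837       2.958
  solve Keq expr → x = 0; check Q = 3.7490e+04
Then add 1.248 M of X.
Step 3:
                    A           X
  Initial     0.08837       4.206
  Change      0.03621    -0.03621
  Equil        0.1246       4.169
  solve Keq expr → x = -0.01207; check Q = 3.7490e+04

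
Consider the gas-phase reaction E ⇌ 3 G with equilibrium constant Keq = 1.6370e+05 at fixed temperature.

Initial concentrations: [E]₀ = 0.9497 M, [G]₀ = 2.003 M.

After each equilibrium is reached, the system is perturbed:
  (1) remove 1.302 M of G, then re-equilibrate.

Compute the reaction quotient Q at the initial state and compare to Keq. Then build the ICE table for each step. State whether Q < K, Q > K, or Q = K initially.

Q₀ = 8.462 vs Keq = 1.6370e+05 ⇒ Q<K, forward
Step 1:
                   E          G
  Initial     0.9497      2.003
  Change      -0.949      2.847
  Equil   6.9691e-04       4.85
  solve Keq expr → x = 0.949; check Q = 1.6370e+05
Then remove 1.302 M of G.
Step 2:
                   E          G
  Initial 6.9691e-04      3.548
  Change  -4.2378e-04   0.001271
  Equil   2.7313e-04      3.549
  solve Keq expr → x = 4.2378e-04; check Q = 1.6370e+05

Q₀ = 8.462; Q < K (proceeds forward)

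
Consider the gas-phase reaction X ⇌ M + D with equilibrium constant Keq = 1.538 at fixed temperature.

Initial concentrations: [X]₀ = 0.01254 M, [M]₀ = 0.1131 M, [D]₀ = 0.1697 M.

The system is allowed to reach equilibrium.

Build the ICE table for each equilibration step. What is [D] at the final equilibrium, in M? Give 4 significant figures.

Q₀ = 1.531 vs Keq = 1.538 ⇒ Q<K, forward
Step 1:
                  X         M         D
  I         0.01254    0.1131    0.1697
  C       -5.1322e-05 5.1322e-05 5.1322e-05
  E         0.01249    0.1132    0.1698
  solve Keq expr → x = 5.1322e-05; check Q = 1.538

[D]_eq = 0.1698 M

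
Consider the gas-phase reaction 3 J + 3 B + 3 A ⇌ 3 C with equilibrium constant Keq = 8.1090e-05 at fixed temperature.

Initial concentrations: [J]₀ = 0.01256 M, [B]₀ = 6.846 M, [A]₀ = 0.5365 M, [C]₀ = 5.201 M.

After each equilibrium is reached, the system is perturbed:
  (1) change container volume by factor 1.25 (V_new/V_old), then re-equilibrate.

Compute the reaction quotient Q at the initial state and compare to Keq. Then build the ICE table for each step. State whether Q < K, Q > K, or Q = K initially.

Q₀ = 1.4331e+06 vs Keq = 8.1090e-05 ⇒ Q>K, reverse
Step 1:
                    J           B           A           C
  Initial     0.01256       6.846      0.5365       5.201
  Change         2.39        2.39        2.39       -2.39
  Equil         2.403       9.236       2.927       2.811
  solve Keq expr → x = -0.7967; check Q = 8.1090e-05
Then change container volume by factor 1.25 (V_new/V_old).
Step 2:
                    J           B           A           C
  Initial       1.922       7.389       2.341       2.249
  Change       0.2984      0.2984      0.2984     -0.2984
  Equil         2.221       7.687        2.64        1.95
  solve Keq expr → x = -0.09948; check Q = 8.1090e-05

Q₀ = 1.4331e+06; Q > K (proceeds reverse)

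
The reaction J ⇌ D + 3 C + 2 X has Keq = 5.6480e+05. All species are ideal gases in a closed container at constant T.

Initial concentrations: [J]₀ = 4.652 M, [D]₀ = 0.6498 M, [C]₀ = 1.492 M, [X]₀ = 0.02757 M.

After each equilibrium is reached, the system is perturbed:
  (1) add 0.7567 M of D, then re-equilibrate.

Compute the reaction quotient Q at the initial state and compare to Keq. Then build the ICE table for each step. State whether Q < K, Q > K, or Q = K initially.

Q₀ = 3.5263e-04; Q < K (proceeds forward)

Q₀ = 3.5263e-04 vs Keq = 5.6480e+05 ⇒ Q<K, forward
Step 1:
                   J          D          C          X
  I            4.652     0.6498      1.492    0.02757
  C           -3.745      3.745      11.24       7.49
  E           0.9068      4.395      12.73      7.518
  solve Keq expr → x = 3.745; check Q = 5.6480e+05
Then add 0.7567 M of D.
Step 2:
                   J          D          C          X
  I           0.9068      5.152      12.73      7.518
  C          0.06328   -0.06328    -0.1898    -0.1266
  E           0.9701      5.088      12.54      7.391
  solve Keq expr → x = -0.06328; check Q = 5.6480e+05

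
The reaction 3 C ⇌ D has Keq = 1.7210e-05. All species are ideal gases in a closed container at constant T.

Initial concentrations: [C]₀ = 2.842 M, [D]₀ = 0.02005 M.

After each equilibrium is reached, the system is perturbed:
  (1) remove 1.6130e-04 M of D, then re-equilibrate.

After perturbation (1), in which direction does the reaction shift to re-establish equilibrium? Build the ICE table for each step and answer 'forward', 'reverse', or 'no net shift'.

Q₀ = 8.7346e-04 vs Keq = 1.7210e-05 ⇒ Q>K, reverse
Step 1:
                   C          D
  Initial      2.842    0.02005
  Change     0.05889   -0.01963
  Equil        2.901 4.2012e-04
  solve Keq expr → x = -0.01963; check Q = 1.7210e-05
Then remove 1.6130e-04 M of D.
Step 2:
                   C          D
  Initial      2.901 2.5882e-04
  Change  -4.8327e-04 1.6109e-04
  Equil          2.9 4.1991e-04
  solve Keq expr → x = 1.6109e-04; check Q = 1.7210e-05

Direction: forward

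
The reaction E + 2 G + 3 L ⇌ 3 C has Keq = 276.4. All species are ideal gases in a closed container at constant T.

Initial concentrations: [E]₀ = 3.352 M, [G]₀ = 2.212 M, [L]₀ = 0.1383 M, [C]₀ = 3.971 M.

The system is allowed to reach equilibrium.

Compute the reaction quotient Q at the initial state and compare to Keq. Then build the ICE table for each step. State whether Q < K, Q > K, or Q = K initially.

Q₀ = 1443; Q > K (proceeds reverse)

Q₀ = 1443 vs Keq = 276.4 ⇒ Q>K, reverse
Step 1:
                    E           G           L           C
  init          3.352       2.212      0.1383       3.971
  Δ           0.03041     0.06082     0.09123    -0.09123
  eq            3.382       2.273      0.2295        3.88
  solve Keq expr → x = -0.03041; check Q = 276.4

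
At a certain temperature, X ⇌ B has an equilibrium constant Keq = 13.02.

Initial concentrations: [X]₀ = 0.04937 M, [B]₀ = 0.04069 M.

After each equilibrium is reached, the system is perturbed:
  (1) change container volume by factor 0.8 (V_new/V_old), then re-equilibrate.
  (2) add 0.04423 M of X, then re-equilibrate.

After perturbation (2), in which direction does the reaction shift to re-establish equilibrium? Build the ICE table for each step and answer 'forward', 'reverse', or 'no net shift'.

Direction: forward

Q₀ = 0.8242 vs Keq = 13.02 ⇒ Q<K, forward
Step 1:
                    X           B
  init        0.04937     0.04069
  Δ          -0.04295     0.04295
  eq         0.006424     0.08364
  solve Keq expr → x = 0.04295; check Q = 13.02
Then change container volume by factor 0.8 (V_new/V_old).
Step 2:
                    X           B
  init        0.00803      0.1045
  Δ                 0           0
  eq          0.00803      0.1045
  solve Keq expr → x = 0; check Q = 13.02
Then add 0.04423 M of X.
Step 3:
                    X           B
  init        0.05226      0.1045
  Δ          -0.04108     0.04108
  eq          0.01118      0.1456
  solve Keq expr → x = 0.04108; check Q = 13.02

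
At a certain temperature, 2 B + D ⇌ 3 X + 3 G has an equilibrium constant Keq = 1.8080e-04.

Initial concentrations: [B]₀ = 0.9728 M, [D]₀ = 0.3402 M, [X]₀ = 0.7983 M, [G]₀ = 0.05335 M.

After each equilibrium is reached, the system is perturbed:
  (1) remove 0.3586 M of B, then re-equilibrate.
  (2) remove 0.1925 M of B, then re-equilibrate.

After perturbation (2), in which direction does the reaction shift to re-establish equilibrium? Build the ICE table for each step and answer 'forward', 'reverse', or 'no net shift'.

Q₀ = 2.3995e-04 vs Keq = 1.8080e-04 ⇒ Q>K, reverse
Step 1:
                    B           D           X           G
  init         0.9728      0.3402      0.7983     0.05335
  Δ          0.002913    0.001456   -0.004369   -0.004369
  eq           0.9757      0.3417      0.7939     0.04898
  solve Keq expr → x = -0.001456; check Q = 1.8080e-04
Then remove 0.3586 M of B.
Step 2:
                    B           D           X           G
  init         0.6171      0.3417      0.7939     0.04898
  Δ          0.007925    0.003962    -0.01189    -0.01189
  eq            0.625      0.3456       0.782     0.03709
  solve Keq expr → x = -0.003962; check Q = 1.8080e-04
Then remove 0.1925 M of B.
Step 3:
                    B           D           X           G
  init         0.4325      0.3456       0.782     0.03709
  Δ          0.004997    0.002499   -0.007496   -0.007496
  eq           0.4375      0.3481      0.7745      0.0296
  solve Keq expr → x = -0.002499; check Q = 1.8080e-04

Direction: reverse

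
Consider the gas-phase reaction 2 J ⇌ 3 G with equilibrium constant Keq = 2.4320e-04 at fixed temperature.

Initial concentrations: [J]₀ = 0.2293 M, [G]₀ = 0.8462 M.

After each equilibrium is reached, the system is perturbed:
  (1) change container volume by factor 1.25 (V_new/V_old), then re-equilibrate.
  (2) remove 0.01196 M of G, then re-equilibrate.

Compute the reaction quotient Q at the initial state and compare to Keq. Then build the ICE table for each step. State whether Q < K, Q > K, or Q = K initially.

Q₀ = 11.52; Q > K (proceeds reverse)

Q₀ = 11.52 vs Keq = 2.4320e-04 ⇒ Q>K, reverse
Step 1:
                  J         G
  init       0.2293    0.8462
  Δ          0.5295   -0.7943
  eq         0.7588   0.05193
  solve Keq expr → x = -0.2648; check Q = 2.4320e-04
Then change container volume by factor 1.25 (V_new/V_old).
Step 2:
                  J         G
  init       0.6071   0.04154
  Δ       -0.002071  0.003106
  eq          0.605   0.04465
  solve Keq expr → x = 0.001035; check Q = 2.4320e-04
Then remove 0.01196 M of G.
Step 3:
                  J         G
  init        0.605   0.03269
  Δ        -0.00772   0.01158
  eq         0.5973   0.04427
  solve Keq expr → x = 0.00386; check Q = 2.4320e-04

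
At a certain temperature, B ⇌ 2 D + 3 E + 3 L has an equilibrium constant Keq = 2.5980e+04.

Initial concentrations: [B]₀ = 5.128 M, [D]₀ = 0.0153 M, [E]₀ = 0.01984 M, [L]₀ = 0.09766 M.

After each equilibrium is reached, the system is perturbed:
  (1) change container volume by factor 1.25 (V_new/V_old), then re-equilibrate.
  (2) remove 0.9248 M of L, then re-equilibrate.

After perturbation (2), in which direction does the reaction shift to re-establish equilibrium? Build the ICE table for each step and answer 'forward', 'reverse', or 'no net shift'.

Q₀ = 3.3205e-13 vs Keq = 2.5980e+04 ⇒ Q<K, forward
Step 1:
                  B         D         E         L
  I           5.128    0.0153   0.01984   0.09766
  C          -1.526     3.052     4.579     4.579
  E           3.602     3.068     4.598     4.676
  solve Keq expr → x = 1.526; check Q = 2.5980e+04
Then change container volume by factor 1.25 (V_new/V_old).
Step 2:
                  B         D         E         L
  I           2.881     2.454     3.679     3.741
  C         -0.2492    0.4985    0.7477    0.7477
  E           2.632     2.953     4.426     4.489
  solve Keq expr → x = 0.2492; check Q = 2.5980e+04
Then remove 0.9248 M of L.
Step 3:
                  B         D         E         L
  I           2.632     2.953     4.426     3.564
  C         -0.1142    0.2283    0.3425    0.3425
  E           2.518     3.181     4.769     3.906
  solve Keq expr → x = 0.1142; check Q = 2.5980e+04

Direction: forward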